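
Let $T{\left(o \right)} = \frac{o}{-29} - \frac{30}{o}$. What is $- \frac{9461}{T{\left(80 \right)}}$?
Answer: $\frac{2194952}{727} \approx 3019.2$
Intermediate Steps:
$T{\left(o \right)} = - \frac{30}{o} - \frac{o}{29}$ ($T{\left(o \right)} = o \left(- \frac{1}{29}\right) - \frac{30}{o} = - \frac{o}{29} - \frac{30}{o} = - \frac{30}{o} - \frac{o}{29}$)
$- \frac{9461}{T{\left(80 \right)}} = - \frac{9461}{- \frac{30}{80} - \frac{80}{29}} = - \frac{9461}{\left(-30\right) \frac{1}{80} - \frac{80}{29}} = - \frac{9461}{- \frac{3}{8} - \frac{80}{29}} = - \frac{9461}{- \frac{727}{232}} = \left(-9461\right) \left(- \frac{232}{727}\right) = \frac{2194952}{727}$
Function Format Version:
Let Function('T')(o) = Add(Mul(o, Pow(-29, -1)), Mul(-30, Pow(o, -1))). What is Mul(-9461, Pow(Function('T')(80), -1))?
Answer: Rational(2194952, 727) ≈ 3019.2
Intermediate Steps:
Function('T')(o) = Add(Mul(-30, Pow(o, -1)), Mul(Rational(-1, 29), o)) (Function('T')(o) = Add(Mul(o, Rational(-1, 29)), Mul(-30, Pow(o, -1))) = Add(Mul(Rational(-1, 29), o), Mul(-30, Pow(o, -1))) = Add(Mul(-30, Pow(o, -1)), Mul(Rational(-1, 29), o)))
Mul(-9461, Pow(Function('T')(80), -1)) = Mul(-9461, Pow(Add(Mul(-30, Pow(80, -1)), Mul(Rational(-1, 29), 80)), -1)) = Mul(-9461, Pow(Add(Mul(-30, Rational(1, 80)), Rational(-80, 29)), -1)) = Mul(-9461, Pow(Add(Rational(-3, 8), Rational(-80, 29)), -1)) = Mul(-9461, Pow(Rational(-727, 232), -1)) = Mul(-9461, Rational(-232, 727)) = Rational(2194952, 727)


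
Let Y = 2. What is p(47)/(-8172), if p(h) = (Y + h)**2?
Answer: -2401/8172 ≈ -0.29381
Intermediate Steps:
p(h) = (2 + h)**2
p(47)/(-8172) = (2 + 47)**2/(-8172) = 49**2*(-1/8172) = 2401*(-1/8172) = -2401/8172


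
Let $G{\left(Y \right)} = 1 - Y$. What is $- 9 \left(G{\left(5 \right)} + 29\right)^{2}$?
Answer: $-5625$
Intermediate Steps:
$- 9 \left(G{\left(5 \right)} + 29\right)^{2} = - 9 \left(\left(1 - 5\right) + 29\right)^{2} = - 9 \left(-4 + 29\right)^{2} = - 9 \cdot 25^{2} = \left(-9\right) 625 = -5625$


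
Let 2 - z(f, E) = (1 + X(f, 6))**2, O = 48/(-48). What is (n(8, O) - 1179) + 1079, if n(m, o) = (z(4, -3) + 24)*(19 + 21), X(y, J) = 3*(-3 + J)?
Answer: -3060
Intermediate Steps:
X(y, J) = -9 + 3*J
O = -1 (O = 48*(-1/48) = -1)
z(f, E) = -98 (z(f, E) = 2 - (1 + (-9 + 3*6))**2 = 2 - (1 + (-9 + 18))**2 = 2 - (1 + 9)**2 = 2 - 1*10**2 = 2 - 1*100 = 2 - 100 = -98)
n(m, o) = -2960 (n(m, o) = (-98 + 24)*(19 + 21) = -74*40 = -2960)
(n(8, O) - 1179) + 1079 = (-2960 - 1179) + 1079 = -4139 + 1079 = -3060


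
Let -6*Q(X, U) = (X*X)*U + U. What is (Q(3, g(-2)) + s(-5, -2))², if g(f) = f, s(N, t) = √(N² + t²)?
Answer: 361/9 + 20*√29/3 ≈ 76.012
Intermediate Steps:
Q(X, U) = -U/6 - U*X²/6 (Q(X, U) = -((X*X)*U + U)/6 = -(X²*U + U)/6 = -(U*X² + U)/6 = -(U + U*X²)/6 = -U/6 - U*X²/6)
(Q(3, g(-2)) + s(-5, -2))² = (-⅙*(-2)*(1 + 3²) + √((-5)² + (-2)²))² = (-⅙*(-2)*(1 + 9) + √(25 + 4))² = (-⅙*(-2)*10 + √29)² = (10/3 + √29)²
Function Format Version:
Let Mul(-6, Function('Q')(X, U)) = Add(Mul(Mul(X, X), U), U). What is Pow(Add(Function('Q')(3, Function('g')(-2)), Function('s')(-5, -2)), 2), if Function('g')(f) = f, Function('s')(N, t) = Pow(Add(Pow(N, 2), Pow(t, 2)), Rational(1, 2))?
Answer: Add(Rational(361, 9), Mul(Rational(20, 3), Pow(29, Rational(1, 2)))) ≈ 76.012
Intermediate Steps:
Function('Q')(X, U) = Add(Mul(Rational(-1, 6), U), Mul(Rational(-1, 6), U, Pow(X, 2))) (Function('Q')(X, U) = Mul(Rational(-1, 6), Add(Mul(Mul(X, X), U), U)) = Mul(Rational(-1, 6), Add(Mul(Pow(X, 2), U), U)) = Mul(Rational(-1, 6), Add(Mul(U, Pow(X, 2)), U)) = Mul(Rational(-1, 6), Add(U, Mul(U, Pow(X, 2)))) = Add(Mul(Rational(-1, 6), U), Mul(Rational(-1, 6), U, Pow(X, 2))))
Pow(Add(Function('Q')(3, Function('g')(-2)), Function('s')(-5, -2)), 2) = Pow(Add(Mul(Rational(-1, 6), -2, Add(1, Pow(3, 2))), Pow(Add(Pow(-5, 2), Pow(-2, 2)), Rational(1, 2))), 2) = Pow(Add(Mul(Rational(-1, 6), -2, Add(1, 9)), Pow(Add(25, 4), Rational(1, 2))), 2) = Pow(Add(Mul(Rational(-1, 6), -2, 10), Pow(29, Rational(1, 2))), 2) = Pow(Add(Rational(10, 3), Pow(29, Rational(1, 2))), 2)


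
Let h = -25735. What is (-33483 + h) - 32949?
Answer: -92167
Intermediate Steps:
(-33483 + h) - 32949 = (-33483 - 25735) - 32949 = -59218 - 32949 = -92167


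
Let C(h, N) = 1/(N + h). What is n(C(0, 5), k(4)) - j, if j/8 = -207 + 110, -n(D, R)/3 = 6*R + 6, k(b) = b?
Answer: 686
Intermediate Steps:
n(D, R) = -18 - 18*R (n(D, R) = -3*(6*R + 6) = -3*(6 + 6*R) = -18 - 18*R)
j = -776 (j = 8*(-207 + 110) = 8*(-97) = -776)
n(C(0, 5), k(4)) - j = (-18 - 18*4) - 1*(-776) = (-18 - 72) + 776 = -90 + 776 = 686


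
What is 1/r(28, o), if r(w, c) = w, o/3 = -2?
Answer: 1/28 ≈ 0.035714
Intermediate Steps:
o = -6 (o = 3*(-2) = -6)
1/r(28, o) = 1/28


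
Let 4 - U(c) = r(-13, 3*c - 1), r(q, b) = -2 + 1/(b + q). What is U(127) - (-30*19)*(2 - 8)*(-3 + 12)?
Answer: -11294059/367 ≈ -30774.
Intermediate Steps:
U(c) = 4 - (29 - 6*c)/(-14 + 3*c) (U(c) = 4 - (1 - 2*(3*c - 1) - 2*(-13))/((3*c - 1) - 13) = 4 - (1 - 2*(-1 + 3*c) + 26)/((-1 + 3*c) - 13) = 4 - (1 + (2 - 6*c) + 26)/(-14 + 3*c) = 4 - (29 - 6*c)/(-14 + 3*c))
U(127) - (-30*19)*(2 - 8)*(-3 + 12) = (-85 + 18*127)/(-14 + 3*127) - (-30*19)*(2 - 8)*(-3 + 12) = (-85 + 2286)/(-14 + 381) - (-570)*(-6*9) = 2201/367 - (-570)*(-54) = (1/367)*2201 - 1*30780 = 2201/367 - 30780 = -11294059/367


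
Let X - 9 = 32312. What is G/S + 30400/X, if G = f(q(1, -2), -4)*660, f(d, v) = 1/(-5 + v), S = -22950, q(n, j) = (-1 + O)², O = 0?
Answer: 210015062/222530085 ≈ 0.94376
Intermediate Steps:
X = 32321 (X = 9 + 32312 = 32321)
q(n, j) = 1 (q(n, j) = (-1 + 0)² = (-1)² = 1)
G = -220/3 (G = 660/(-5 - 4) = 660/(-9) = -⅑*660 = -220/3 ≈ -73.333)
G/S + 30400/X = -220/3/(-22950) + 30400/32321 = -220/3*(-1/22950) + 30400*(1/32321) = 22/6885 + 30400/32321 = 210015062/222530085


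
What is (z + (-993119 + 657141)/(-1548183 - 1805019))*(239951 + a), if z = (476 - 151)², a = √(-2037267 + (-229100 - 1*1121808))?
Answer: 42493198201077914/1676601 + 885455743070*I*√135527/1676601 ≈ 2.5345e+10 + 1.9442e+8*I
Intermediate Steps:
a = 5*I*√135527 (a = √(-2037267 + (-229100 - 1121808)) = √(-2037267 - 1350908) = √(-3388175) = 5*I*√135527 ≈ 1840.7*I)
z = 105625 (z = 325² = 105625)
(z + (-993119 + 657141)/(-1548183 - 1805019))*(239951 + a) = (105625 + (-993119 + 657141)/(-1548183 - 1805019))*(239951 + 5*I*√135527) = (105625 - 335978/(-3353202))*(239951 + 5*I*√135527) = (105625 - 335978*(-1/3353202))*(239951 + 5*I*√135527) = (105625 + 167989/1676601)*(239951 + 5*I*√135527) = 177091148614*(239951 + 5*I*√135527)/1676601 = 42493198201077914/1676601 + 885455743070*I*√135527/1676601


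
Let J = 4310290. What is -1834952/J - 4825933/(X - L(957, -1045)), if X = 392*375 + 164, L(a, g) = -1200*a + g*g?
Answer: -1512475360407/62665151165 ≈ -24.136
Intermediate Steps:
L(a, g) = g² - 1200*a (L(a, g) = -1200*a + g² = g² - 1200*a)
X = 147164 (X = 147000 + 164 = 147164)
-1834952/J - 4825933/(X - L(957, -1045)) = -1834952/4310290 - 4825933/(147164 - ((-1045)² - 1200*957)) = -1834952*1/4310290 - 4825933/(147164 - (1092025 - 1148400)) = -917476/2155145 - 4825933/(147164 - 1*(-56375)) = -917476/2155145 - 4825933/(147164 + 56375) = -917476/2155145 - 4825933/203539 = -917476/2155145 - 4825933*1/203539 = -917476/2155145 - 689419/29077 = -1512475360407/62665151165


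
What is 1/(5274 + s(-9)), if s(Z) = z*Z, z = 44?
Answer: 1/4878 ≈ 0.00020500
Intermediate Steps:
s(Z) = 44*Z
1/(5274 + s(-9)) = 1/(5274 + 44*(-9)) = 1/(5274 - 396) = 1/4878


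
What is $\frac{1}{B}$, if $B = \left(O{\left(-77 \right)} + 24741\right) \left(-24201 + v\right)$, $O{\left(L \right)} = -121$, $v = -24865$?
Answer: $- \frac{1}{1208004920} \approx -8.2781 \cdot 10^{-10}$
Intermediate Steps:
$B = -1208004920$ ($B = \left(-121 + 24741\right) \left(-24201 - 24865\right) = 24620 \left(-49066\right) = -1208004920$)
$\frac{1}{B} = \frac{1}{-1208004920} = - \frac{1}{1208004920}$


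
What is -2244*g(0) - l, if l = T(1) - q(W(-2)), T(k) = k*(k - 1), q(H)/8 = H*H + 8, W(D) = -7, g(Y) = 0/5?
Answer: 456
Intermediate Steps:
g(Y) = 0 (g(Y) = 0*(1/5) = 0)
q(H) = 64 + 8*H**2 (q(H) = 8*(H*H + 8) = 8*(H**2 + 8) = 8*(8 + H**2) = 64 + 8*H**2)
T(k) = k*(-1 + k)
l = -456 (l = 1*(-1 + 1) - (64 + 8*(-7)**2) = 1*0 - (64 + 8*49) = 0 - (64 + 392) = 0 - 1*456 = 0 - 456 = -456)
-2244*g(0) - l = -2244*0 - 1*(-456) = 0 + 456 = 456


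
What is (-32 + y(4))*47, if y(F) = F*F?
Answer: -752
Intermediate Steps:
y(F) = F**2
(-32 + y(4))*47 = (-32 + 4**2)*47 = (-32 + 16)*47 = -16*47 = -752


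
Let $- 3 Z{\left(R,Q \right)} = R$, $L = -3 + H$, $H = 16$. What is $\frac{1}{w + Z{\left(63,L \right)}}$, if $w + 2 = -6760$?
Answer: $- \frac{1}{6783} \approx -0.00014743$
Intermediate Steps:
$w = -6762$ ($w = -2 - 6760 = -6762$)
$L = 13$ ($L = -3 + 16 = 13$)
$Z{\left(R,Q \right)} = - \frac{R}{3}$
$\frac{1}{w + Z{\left(63,L \right)}} = \frac{1}{-6762 - 21} = \frac{1}{-6783} = - \frac{1}{6783}$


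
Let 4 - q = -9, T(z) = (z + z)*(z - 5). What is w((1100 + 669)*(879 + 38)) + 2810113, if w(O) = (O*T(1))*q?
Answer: -165895879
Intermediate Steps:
T(z) = 2*z*(-5 + z) (T(z) = (2*z)*(-5 + z) = 2*z*(-5 + z))
q = 13 (q = 4 - 1*(-9) = 4 + 9 = 13)
w(O) = -104*O (w(O) = (O*(2*1*(-5 + 1)))*13 = (O*(2*1*(-4)))*13 = (O*(-8))*13 = -8*O*13 = -104*O)
w((1100 + 669)*(879 + 38)) + 2810113 = -104*(1100 + 669)*(879 + 38) + 2810113 = -183976*917 + 2810113 = -104*1622173 + 2810113 = -168705992 + 2810113 = -165895879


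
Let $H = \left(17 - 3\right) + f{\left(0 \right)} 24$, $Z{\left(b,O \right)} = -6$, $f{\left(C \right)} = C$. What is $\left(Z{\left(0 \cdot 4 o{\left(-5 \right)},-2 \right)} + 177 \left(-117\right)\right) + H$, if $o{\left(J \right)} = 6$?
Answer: $-20701$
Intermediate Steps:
$H = 14$ ($H = \left(17 - 3\right) + 0 \cdot 24 = \left(17 - 3\right) + 0 = 14 + 0 = 14$)
$\left(Z{\left(0 \cdot 4 o{\left(-5 \right)},-2 \right)} + 177 \left(-117\right)\right) + H = \left(-6 + 177 \left(-117\right)\right) + 14 = \left(-6 - 20709\right) + 14 = -20715 + 14 = -20701$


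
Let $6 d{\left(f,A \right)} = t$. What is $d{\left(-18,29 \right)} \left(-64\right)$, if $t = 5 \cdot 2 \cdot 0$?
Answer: $0$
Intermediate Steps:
$t = 0$ ($t = 10 \cdot 0 = 0$)
$d{\left(f,A \right)} = 0$ ($d{\left(f,A \right)} = \frac{1}{6} \cdot 0 = 0$)
$d{\left(-18,29 \right)} \left(-64\right) = 0 \left(-64\right) = 0$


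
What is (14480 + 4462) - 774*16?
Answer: 6558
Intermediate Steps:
(14480 + 4462) - 774*16 = 18942 - 12384 = 6558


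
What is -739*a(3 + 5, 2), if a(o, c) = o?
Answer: -5912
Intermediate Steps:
-739*a(3 + 5, 2) = -739*(3 + 5) = -739*8 = -5912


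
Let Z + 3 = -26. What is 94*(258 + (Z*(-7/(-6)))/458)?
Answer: 33312707/1374 ≈ 24245.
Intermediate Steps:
Z = -29 (Z = -3 - 26 = -29)
94*(258 + (Z*(-7/(-6)))/458) = 94*(258 - (-203)/(-6)/458) = 94*(258 - (-203)*(-1)/6*(1/458)) = 94*(258 - 29*7/6*(1/458)) = 94*(258 - 203/6*1/458) = 94*(258 - 203/2748) = 94*(708781/2748) = 33312707/1374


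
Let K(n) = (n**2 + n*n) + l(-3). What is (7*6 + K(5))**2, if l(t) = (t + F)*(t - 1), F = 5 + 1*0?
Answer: 7056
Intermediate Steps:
F = 5 (F = 5 + 0 = 5)
l(t) = (-1 + t)*(5 + t) (l(t) = (t + 5)*(t - 1) = (5 + t)*(-1 + t) = (-1 + t)*(5 + t))
K(n) = -8 + 2*n**2 (K(n) = (n**2 + n*n) + (-5 + (-3)**2 + 4*(-3)) = (n**2 + n**2) + (-5 + 9 - 12) = 2*n**2 - 8 = -8 + 2*n**2)
(7*6 + K(5))**2 = (7*6 + (-8 + 2*5**2))**2 = (42 + (-8 + 2*25))**2 = (42 + (-8 + 50))**2 = (42 + 42)**2 = 84**2 = 7056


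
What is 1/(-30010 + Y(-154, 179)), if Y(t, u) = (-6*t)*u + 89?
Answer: 1/135475 ≈ 7.3814e-6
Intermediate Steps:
Y(t, u) = 89 - 6*t*u (Y(t, u) = -6*t*u + 89 = 89 - 6*t*u)
1/(-30010 + Y(-154, 179)) = 1/(-30010 + (89 - 6*(-154)*179)) = 1/(-30010 + (89 + 165396)) = 1/(-30010 + 165485) = 1/135475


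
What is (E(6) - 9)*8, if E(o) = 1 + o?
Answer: -16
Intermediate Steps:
(E(6) - 9)*8 = ((1 + 6) - 9)*8 = (7 - 9)*8 = -2*8 = -16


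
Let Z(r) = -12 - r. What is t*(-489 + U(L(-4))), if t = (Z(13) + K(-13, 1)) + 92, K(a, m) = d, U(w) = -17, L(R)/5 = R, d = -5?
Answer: -31372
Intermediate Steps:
L(R) = 5*R
K(a, m) = -5
t = 62 (t = ((-12 - 1*13) - 5) + 92 = ((-12 - 13) - 5) + 92 = (-25 - 5) + 92 = -30 + 92 = 62)
t*(-489 + U(L(-4))) = 62*(-489 - 17) = 62*(-506) = -31372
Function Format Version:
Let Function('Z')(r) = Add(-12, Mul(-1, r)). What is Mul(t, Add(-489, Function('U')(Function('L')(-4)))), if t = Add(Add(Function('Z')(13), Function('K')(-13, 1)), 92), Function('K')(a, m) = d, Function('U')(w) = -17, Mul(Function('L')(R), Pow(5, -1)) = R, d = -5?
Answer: -31372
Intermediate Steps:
Function('L')(R) = Mul(5, R)
Function('K')(a, m) = -5
t = 62 (t = Add(Add(Add(-12, Mul(-1, 13)), -5), 92) = Add(Add(Add(-12, -13), -5), 92) = Add(Add(-25, -5), 92) = Add(-30, 92) = 62)
Mul(t, Add(-489, Function('U')(Function('L')(-4)))) = Mul(62, Add(-489, -17)) = Mul(62, -506) = -31372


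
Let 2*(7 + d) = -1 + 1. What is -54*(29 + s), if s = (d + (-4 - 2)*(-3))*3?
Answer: -3348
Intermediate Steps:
d = -7 (d = -7 + (-1 + 1)/2 = -7 + (1/2)*0 = -7 + 0 = -7)
s = 33 (s = (-7 + (-4 - 2)*(-3))*3 = (-7 - 6*(-3))*3 = (-7 + 18)*3 = 11*3 = 33)
-54*(29 + s) = -54*(29 + 33) = -54*62 = -3348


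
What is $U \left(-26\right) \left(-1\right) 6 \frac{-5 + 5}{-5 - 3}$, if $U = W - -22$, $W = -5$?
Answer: $0$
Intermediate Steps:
$U = 17$ ($U = -5 - -22 = -5 + 22 = 17$)
$U \left(-26\right) \left(-1\right) 6 \frac{-5 + 5}{-5 - 3} = 17 \left(-26\right) \left(-1\right) 6 \frac{-5 + 5}{-5 - 3} = - 442 \left(- 6 \frac{0}{-8}\right) = - 442 \left(- 6 \cdot 0 \left(- \frac{1}{8}\right)\right) = - 442 \left(\left(-6\right) 0\right) = \left(-442\right) 0 = 0$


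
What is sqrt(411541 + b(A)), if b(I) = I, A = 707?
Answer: 2*sqrt(103062) ≈ 642.07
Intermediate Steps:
sqrt(411541 + b(A)) = sqrt(411541 + 707) = sqrt(412248) = 2*sqrt(103062)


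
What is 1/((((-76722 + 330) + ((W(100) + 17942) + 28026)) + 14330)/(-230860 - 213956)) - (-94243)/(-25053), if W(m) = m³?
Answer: -7419302029/1760699787 ≈ -4.2138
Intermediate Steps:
1/((((-76722 + 330) + ((W(100) + 17942) + 28026)) + 14330)/(-230860 - 213956)) - (-94243)/(-25053) = 1/((((-76722 + 330) + ((100³ + 17942) + 28026)) + 14330)/(-230860 - 213956)) - (-94243)/(-25053) = 1/(((-76392 + ((1000000 + 17942) + 28026)) + 14330)/(-444816)) - (-94243)*(-1)/25053 = 1/(((-76392 + (1017942 + 28026)) + 14330)*(-1/444816)) - 1*94243/25053 = 1/(((-76392 + 1045968) + 14330)*(-1/444816)) - 94243/25053 = 1/((969576 + 14330)*(-1/444816)) - 94243/25053 = 1/(983906*(-1/444816)) - 94243/25053 = 1/(-491953/222408) - 94243/25053 = -222408/491953 - 94243/25053 = -7419302029/1760699787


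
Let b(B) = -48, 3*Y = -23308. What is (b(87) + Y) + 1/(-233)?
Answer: -5464319/699 ≈ -7817.3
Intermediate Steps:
Y = -23308/3 (Y = (⅓)*(-23308) = -23308/3 ≈ -7769.3)
(b(87) + Y) + 1/(-233) = (-48 - 23308/3) + 1/(-233) = -23452/3 - 1/233 = -5464319/699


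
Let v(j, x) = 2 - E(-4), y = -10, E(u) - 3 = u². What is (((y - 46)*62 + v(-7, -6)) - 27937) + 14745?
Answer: -16681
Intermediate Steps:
E(u) = 3 + u²
v(j, x) = -17 (v(j, x) = 2 - (3 + (-4)²) = 2 - (3 + 16) = 2 - 1*19 = 2 - 19 = -17)
(((y - 46)*62 + v(-7, -6)) - 27937) + 14745 = (((-10 - 46)*62 - 17) - 27937) + 14745 = ((-56*62 - 17) - 27937) + 14745 = ((-3472 - 17) - 27937) + 14745 = (-3489 - 27937) + 14745 = -31426 + 14745 = -16681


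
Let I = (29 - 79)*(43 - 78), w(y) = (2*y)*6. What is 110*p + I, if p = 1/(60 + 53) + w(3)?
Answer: 645340/113 ≈ 5711.0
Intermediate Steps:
w(y) = 12*y
I = 1750 (I = -50*(-35) = 1750)
p = 4069/113 (p = 1/(60 + 53) + 12*3 = 1/113 + 36 = 4069/113 ≈ 36.009)
110*p + I = 110*(4069/113) + 1750 = 447590/113 + 1750 = 645340/113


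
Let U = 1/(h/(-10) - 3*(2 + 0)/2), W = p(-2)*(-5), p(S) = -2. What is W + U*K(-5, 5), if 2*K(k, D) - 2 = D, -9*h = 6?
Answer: 775/88 ≈ 8.8068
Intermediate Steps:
h = -2/3 (h = -1/9*6 = -2/3 ≈ -0.66667)
K(k, D) = 1 + D/2
W = 10 (W = -2*(-5) = 10)
U = -15/44 (U = 1/(-2/3/(-10) - 3*(2 + 0)/2) = 1/(-2/3*(-1/10) - 3*2*(1/2)) = 1/(1/15 - 6*1/2) = 1/(1/15 - 3) = 1/(-44/15) = -15/44 ≈ -0.34091)
W + U*K(-5, 5) = 10 - 15*(1 + (1/2)*5)/44 = 10 - 15*(1 + 5/2)/44 = 10 - 15/44*7/2 = 10 - 105/88 = 775/88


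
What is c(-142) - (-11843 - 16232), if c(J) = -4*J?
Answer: 28643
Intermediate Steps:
c(-142) - (-11843 - 16232) = -4*(-142) - (-11843 - 16232) = 568 - 1*(-28075) = 568 + 28075 = 28643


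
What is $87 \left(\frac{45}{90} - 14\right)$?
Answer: $- \frac{2349}{2} \approx -1174.5$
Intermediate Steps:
$87 \left(\frac{45}{90} - 14\right) = 87 \left(45 \cdot \frac{1}{90} - 14\right) = 87 \left(\frac{1}{2} - 14\right) = 87 \left(- \frac{27}{2}\right) = - \frac{2349}{2}$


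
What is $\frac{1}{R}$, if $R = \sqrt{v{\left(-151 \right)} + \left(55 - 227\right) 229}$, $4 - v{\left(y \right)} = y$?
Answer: $- \frac{i \sqrt{39233}}{39233} \approx - 0.0050486 i$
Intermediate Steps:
$v{\left(y \right)} = 4 - y$
$R = i \sqrt{39233}$ ($R = \sqrt{\left(4 - -151\right) + \left(55 - 227\right) 229} = \sqrt{\left(4 + 151\right) - 39388} = \sqrt{155 - 39388} = \sqrt{-39233} = i \sqrt{39233} \approx 198.07 i$)
$\frac{1}{R} = \frac{1}{i \sqrt{39233}} = - \frac{i \sqrt{39233}}{39233}$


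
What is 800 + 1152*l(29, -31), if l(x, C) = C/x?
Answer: -12512/29 ≈ -431.45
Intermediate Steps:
800 + 1152*l(29, -31) = 800 + 1152*(-31/29) = 800 - 35712/29 = -12512/29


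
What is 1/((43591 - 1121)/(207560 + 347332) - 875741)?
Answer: -277446/242970816251 ≈ -1.1419e-6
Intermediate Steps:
1/((43591 - 1121)/(207560 + 347332) - 875741) = 1/(42470/554892 - 875741) = 1/(42470*(1/554892) - 875741) = 1/(21235/277446 - 875741) = 1/(-242970816251/277446) = -277446/242970816251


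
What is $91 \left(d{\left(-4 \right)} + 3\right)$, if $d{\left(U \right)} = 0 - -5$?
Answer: $728$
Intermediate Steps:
$d{\left(U \right)} = 5$ ($d{\left(U \right)} = 0 + 5 = 5$)
$91 \left(d{\left(-4 \right)} + 3\right) = 91 \left(5 + 3\right) = 91 \cdot 8 = 728$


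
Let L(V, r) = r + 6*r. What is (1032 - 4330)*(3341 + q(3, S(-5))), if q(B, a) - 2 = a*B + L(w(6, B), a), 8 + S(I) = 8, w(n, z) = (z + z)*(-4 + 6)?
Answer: -11025214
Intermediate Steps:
w(n, z) = 4*z (w(n, z) = (2*z)*2 = 4*z)
S(I) = 0 (S(I) = -8 + 8 = 0)
L(V, r) = 7*r
q(B, a) = 2 + 7*a + B*a (q(B, a) = 2 + (a*B + 7*a) = 2 + (B*a + 7*a) = 2 + (7*a + B*a) = 2 + 7*a + B*a)
(1032 - 4330)*(3341 + q(3, S(-5))) = (1032 - 4330)*(3341 + (2 + 7*0 + 3*0)) = -3298*(3341 + (2 + 0 + 0)) = -3298*(3341 + 2) = -3298*3343 = -11025214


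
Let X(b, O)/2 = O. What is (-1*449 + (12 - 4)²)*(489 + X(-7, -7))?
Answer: -182875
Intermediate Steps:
X(b, O) = 2*O
(-1*449 + (12 - 4)²)*(489 + X(-7, -7)) = (-1*449 + (12 - 4)²)*(489 + 2*(-7)) = (-449 + 8²)*(489 - 14) = (-449 + 64)*475 = -385*475 = -182875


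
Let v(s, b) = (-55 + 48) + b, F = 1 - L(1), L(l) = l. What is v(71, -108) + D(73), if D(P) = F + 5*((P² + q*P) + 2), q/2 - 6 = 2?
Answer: 32380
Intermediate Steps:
q = 16 (q = 12 + 2*2 = 12 + 4 = 16)
F = 0 (F = 1 - 1*1 = 1 - 1 = 0)
D(P) = 10 + 5*P² + 80*P (D(P) = 0 + 5*((P² + 16*P) + 2) = 0 + 5*(2 + P² + 16*P) = 0 + (10 + 5*P² + 80*P) = 10 + 5*P² + 80*P)
v(s, b) = -7 + b
v(71, -108) + D(73) = (-7 - 108) + (10 + 5*73² + 80*73) = -115 + (10 + 5*5329 + 5840) = -115 + (10 + 26645 + 5840) = -115 + 32495 = 32380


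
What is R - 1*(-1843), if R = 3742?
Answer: 5585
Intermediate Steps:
R - 1*(-1843) = 3742 - 1*(-1843) = 3742 + 1843 = 5585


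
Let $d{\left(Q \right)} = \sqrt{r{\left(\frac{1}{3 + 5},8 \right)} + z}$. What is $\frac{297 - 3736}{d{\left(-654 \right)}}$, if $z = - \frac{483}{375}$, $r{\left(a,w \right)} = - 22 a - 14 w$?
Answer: $\frac{34390 i \sqrt{290095}}{58019} \approx 319.25 i$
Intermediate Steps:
$z = - \frac{161}{125}$ ($z = \left(-483\right) \frac{1}{375} = - \frac{161}{125} \approx -1.288$)
$d{\left(Q \right)} = \frac{i \sqrt{290095}}{50}$ ($d{\left(Q \right)} = \sqrt{\left(- \frac{22}{3 + 5} - 112\right) - \frac{161}{125}} = \sqrt{\left(- \frac{22}{8} - 112\right) - \frac{161}{125}} = \sqrt{\left(\left(-22\right) \frac{1}{8} - 112\right) - \frac{161}{125}} = \sqrt{\left(- \frac{11}{4} - 112\right) - \frac{161}{125}} = \sqrt{- \frac{459}{4} - \frac{161}{125}} = \sqrt{- \frac{58019}{500}} = \frac{i \sqrt{290095}}{50}$)
$\frac{297 - 3736}{d{\left(-654 \right)}} = \frac{297 - 3736}{\frac{1}{50} i \sqrt{290095}} = \left(297 - 3736\right) \left(- \frac{10 i \sqrt{290095}}{58019}\right) = - 3439 \left(- \frac{10 i \sqrt{290095}}{58019}\right) = \frac{34390 i \sqrt{290095}}{58019}$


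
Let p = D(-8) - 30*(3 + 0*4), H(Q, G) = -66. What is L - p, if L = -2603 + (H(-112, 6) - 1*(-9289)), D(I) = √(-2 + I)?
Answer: 6710 - I*√10 ≈ 6710.0 - 3.1623*I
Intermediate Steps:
L = 6620 (L = -2603 + (-66 - 1*(-9289)) = -2603 + (-66 + 9289) = -2603 + 9223 = 6620)
p = -90 + I*√10 (p = √(-2 - 8) - 30*(3 + 0*4) = √(-10) - 30*(3 + 0) = I*√10 - 30*3 = I*√10 - 90 = -90 + I*√10 ≈ -90.0 + 3.1623*I)
L - p = 6620 - (-90 + I*√10) = 6620 + (90 - I*√10) = 6710 - I*√10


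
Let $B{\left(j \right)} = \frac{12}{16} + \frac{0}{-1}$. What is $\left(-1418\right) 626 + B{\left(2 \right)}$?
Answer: $- \frac{3550669}{4} \approx -8.8767 \cdot 10^{5}$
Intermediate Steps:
$B{\left(j \right)} = \frac{3}{4}$ ($B{\left(j \right)} = 12 \cdot \frac{1}{16} + 0 \left(-1\right) = \frac{3}{4} + 0 = \frac{3}{4}$)
$\left(-1418\right) 626 + B{\left(2 \right)} = \left(-1418\right) 626 + \frac{3}{4} = -887668 + \frac{3}{4} = - \frac{3550669}{4}$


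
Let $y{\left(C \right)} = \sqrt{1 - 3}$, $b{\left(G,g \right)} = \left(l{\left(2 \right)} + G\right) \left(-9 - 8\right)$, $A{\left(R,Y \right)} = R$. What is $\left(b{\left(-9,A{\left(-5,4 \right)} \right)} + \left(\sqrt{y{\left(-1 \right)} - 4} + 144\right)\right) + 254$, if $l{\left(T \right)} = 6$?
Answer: $449 + \sqrt{-4 + i \sqrt{2}} \approx 449.35 + 2.0301 i$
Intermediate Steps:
$b{\left(G,g \right)} = -102 - 17 G$ ($b{\left(G,g \right)} = \left(6 + G\right) \left(-9 - 8\right) = \left(6 + G\right) \left(-17\right) = -102 - 17 G$)
$y{\left(C \right)} = i \sqrt{2}$ ($y{\left(C \right)} = \sqrt{-2} = i \sqrt{2}$)
$\left(b{\left(-9,A{\left(-5,4 \right)} \right)} + \left(\sqrt{y{\left(-1 \right)} - 4} + 144\right)\right) + 254 = \left(\left(-102 - -153\right) + \left(\sqrt{i \sqrt{2} - 4} + 144\right)\right) + 254 = \left(\left(-102 + 153\right) + \left(\sqrt{-4 + i \sqrt{2}} + 144\right)\right) + 254 = \left(51 + \left(144 + \sqrt{-4 + i \sqrt{2}}\right)\right) + 254 = \left(195 + \sqrt{-4 + i \sqrt{2}}\right) + 254 = 449 + \sqrt{-4 + i \sqrt{2}}$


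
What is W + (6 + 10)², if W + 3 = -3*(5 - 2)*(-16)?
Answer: 397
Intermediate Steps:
W = 141 (W = -3 - 3*(5 - 2)*(-16) = -3 - 3*3*(-16) = -3 - 9*(-16) = -3 + 144 = 141)
W + (6 + 10)² = 141 + (6 + 10)² = 141 + 16² = 141 + 256 = 397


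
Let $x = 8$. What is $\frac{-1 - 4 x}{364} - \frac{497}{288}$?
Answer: $- \frac{47603}{26208} \approx -1.8164$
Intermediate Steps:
$\frac{-1 - 4 x}{364} - \frac{497}{288} = \frac{-1 - 32}{364} - \frac{497}{288} = \left(-1 - 32\right) \frac{1}{364} - \frac{497}{288} = \left(-33\right) \frac{1}{364} - \frac{497}{288} = - \frac{33}{364} - \frac{497}{288} = - \frac{47603}{26208}$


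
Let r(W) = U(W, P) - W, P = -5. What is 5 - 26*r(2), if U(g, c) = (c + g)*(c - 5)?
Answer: -723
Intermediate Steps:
U(g, c) = (-5 + c)*(c + g) (U(g, c) = (c + g)*(-5 + c) = (-5 + c)*(c + g))
r(W) = 50 - 11*W (r(W) = ((-5)² - 5*(-5) - 5*W - 5*W) - W = (25 + 25 - 5*W - 5*W) - W = (50 - 10*W) - W = 50 - 11*W)
5 - 26*r(2) = 5 - 26*(50 - 11*2) = 5 - 26*(50 - 22) = 5 - 26*28 = 5 - 728 = -723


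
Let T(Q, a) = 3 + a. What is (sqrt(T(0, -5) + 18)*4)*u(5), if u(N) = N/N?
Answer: 16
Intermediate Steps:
u(N) = 1
(sqrt(T(0, -5) + 18)*4)*u(5) = (sqrt((3 - 5) + 18)*4)*1 = (sqrt(-2 + 18)*4)*1 = (sqrt(16)*4)*1 = (4*4)*1 = 16*1 = 16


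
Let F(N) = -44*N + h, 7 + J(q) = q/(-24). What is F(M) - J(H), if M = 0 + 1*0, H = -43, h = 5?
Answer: 245/24 ≈ 10.208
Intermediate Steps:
M = 0 (M = 0 + 0 = 0)
J(q) = -7 - q/24 (J(q) = -7 + q/(-24) = -7 + q*(-1/24) = -7 - q/24)
F(N) = 5 - 44*N (F(N) = -44*N + 5 = 5 - 44*N)
F(M) - J(H) = (5 - 44*0) - (-7 - 1/24*(-43)) = (5 + 0) - (-7 + 43/24) = 5 - 1*(-125/24) = 5 + 125/24 = 245/24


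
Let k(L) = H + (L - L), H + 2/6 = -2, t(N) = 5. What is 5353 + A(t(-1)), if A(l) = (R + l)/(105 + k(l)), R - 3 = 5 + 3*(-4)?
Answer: 1648727/308 ≈ 5353.0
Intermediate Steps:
H = -7/3 (H = -⅓ - 2 = -7/3 ≈ -2.3333)
k(L) = -7/3 (k(L) = -7/3 + (L - L) = -7/3 + 0 = -7/3)
R = -4 (R = 3 + (5 + 3*(-4)) = 3 + (5 - 12) = 3 - 7 = -4)
A(l) = -3/77 + 3*l/308 (A(l) = (-4 + l)/(105 - 7/3) = (-4 + l)/(308/3) = (-4 + l)*(3/308) = -3/77 + 3*l/308)
5353 + A(t(-1)) = 5353 + (-3/77 + (3/308)*5) = 5353 + (-3/77 + 15/308) = 5353 + 3/308 = 1648727/308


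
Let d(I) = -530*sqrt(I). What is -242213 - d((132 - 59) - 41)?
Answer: -242213 + 2120*sqrt(2) ≈ -2.3922e+5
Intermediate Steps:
-242213 - d((132 - 59) - 41) = -242213 - (-530)*sqrt((132 - 59) - 41) = -242213 - (-530)*sqrt(73 - 41) = -242213 - (-530)*sqrt(32) = -242213 - (-530)*4*sqrt(2) = -242213 - (-2120)*sqrt(2) = -242213 + 2120*sqrt(2)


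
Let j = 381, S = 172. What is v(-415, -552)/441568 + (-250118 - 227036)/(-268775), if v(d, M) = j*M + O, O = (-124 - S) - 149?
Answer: 154049724797/118682439200 ≈ 1.2980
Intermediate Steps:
O = -445 (O = (-124 - 1*172) - 149 = (-124 - 172) - 149 = -296 - 149 = -445)
v(d, M) = -445 + 381*M (v(d, M) = 381*M - 445 = -445 + 381*M)
v(-415, -552)/441568 + (-250118 - 227036)/(-268775) = (-445 + 381*(-552))/441568 + (-250118 - 227036)/(-268775) = (-445 - 210312)*(1/441568) - 477154*(-1/268775) = -210757*1/441568 + 477154/268775 = -210757/441568 + 477154/268775 = 154049724797/118682439200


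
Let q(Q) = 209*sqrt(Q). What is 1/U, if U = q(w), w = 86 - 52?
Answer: sqrt(34)/7106 ≈ 0.00082057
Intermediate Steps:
w = 34
U = 209*sqrt(34) ≈ 1218.7
1/U = 1/(209*sqrt(34)) = sqrt(34)/7106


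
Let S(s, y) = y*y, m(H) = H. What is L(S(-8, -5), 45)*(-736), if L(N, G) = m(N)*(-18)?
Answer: 331200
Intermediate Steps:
S(s, y) = y²
L(N, G) = -18*N (L(N, G) = N*(-18) = -18*N)
L(S(-8, -5), 45)*(-736) = -18*(-5)²*(-736) = -18*25*(-736) = -450*(-736) = 331200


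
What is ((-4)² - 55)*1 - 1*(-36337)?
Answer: 36298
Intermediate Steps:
((-4)² - 55)*1 - 1*(-36337) = (16 - 55)*1 + 36337 = -39*1 + 36337 = -39 + 36337 = 36298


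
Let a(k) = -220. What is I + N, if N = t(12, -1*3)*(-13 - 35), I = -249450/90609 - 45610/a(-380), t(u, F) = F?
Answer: 231609687/664466 ≈ 348.56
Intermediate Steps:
I = 135926583/664466 (I = -249450/90609 - 45610/(-220) = -249450*1/90609 - 45610*(-1/220) = -83150/30203 + 4561/22 = 135926583/664466 ≈ 204.57)
N = 144 (N = (-1*3)*(-13 - 35) = -3*(-48) = 144)
I + N = 135926583/664466 + 144 = 231609687/664466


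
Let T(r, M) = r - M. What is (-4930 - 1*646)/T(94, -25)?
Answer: -328/7 ≈ -46.857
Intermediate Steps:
(-4930 - 1*646)/T(94, -25) = (-4930 - 1*646)/(94 - 1*(-25)) = (-4930 - 646)/(94 + 25) = -5576/119 = -5576*1/119 = -328/7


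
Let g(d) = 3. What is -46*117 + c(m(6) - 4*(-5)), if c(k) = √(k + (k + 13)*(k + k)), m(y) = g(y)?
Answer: -5382 + √1679 ≈ -5341.0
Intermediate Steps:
m(y) = 3
c(k) = √(k + 2*k*(13 + k)) (c(k) = √(k + (13 + k)*(2*k)) = √(k + 2*k*(13 + k)))
-46*117 + c(m(6) - 4*(-5)) = -46*117 + √((3 - 4*(-5))*(27 + 2*(3 - 4*(-5)))) = -5382 + √((3 + 20)*(27 + 2*(3 + 20))) = -5382 + √(23*(27 + 2*23)) = -5382 + √(23*(27 + 46)) = -5382 + √(23*73) = -5382 + √1679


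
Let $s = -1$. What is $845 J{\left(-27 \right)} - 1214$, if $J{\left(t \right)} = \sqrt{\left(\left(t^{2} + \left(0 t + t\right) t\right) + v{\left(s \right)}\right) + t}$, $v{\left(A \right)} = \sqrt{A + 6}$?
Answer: $-1214 + 845 \sqrt{1431 + \sqrt{5}} \approx 30776.0$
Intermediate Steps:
$v{\left(A \right)} = \sqrt{6 + A}$
$J{\left(t \right)} = \sqrt{t + \sqrt{5} + 2 t^{2}}$ ($J{\left(t \right)} = \sqrt{\left(\left(t^{2} + \left(0 t + t\right) t\right) + \sqrt{6 - 1}\right) + t} = \sqrt{\left(\left(t^{2} + \left(0 + t\right) t\right) + \sqrt{5}\right) + t} = \sqrt{\left(\left(t^{2} + t t\right) + \sqrt{5}\right) + t} = \sqrt{\left(\left(t^{2} + t^{2}\right) + \sqrt{5}\right) + t} = \sqrt{\left(2 t^{2} + \sqrt{5}\right) + t} = \sqrt{\left(\sqrt{5} + 2 t^{2}\right) + t} = \sqrt{t + \sqrt{5} + 2 t^{2}}$)
$845 J{\left(-27 \right)} - 1214 = 845 \sqrt{-27 + \sqrt{5} + 2 \left(-27\right)^{2}} - 1214 = 845 \sqrt{-27 + \sqrt{5} + 2 \cdot 729} - 1214 = 845 \sqrt{-27 + \sqrt{5} + 1458} - 1214 = 845 \sqrt{1431 + \sqrt{5}} - 1214 = -1214 + 845 \sqrt{1431 + \sqrt{5}}$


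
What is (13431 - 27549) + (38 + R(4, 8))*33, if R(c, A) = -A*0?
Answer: -12864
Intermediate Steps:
R(c, A) = 0
(13431 - 27549) + (38 + R(4, 8))*33 = (13431 - 27549) + (38 + 0)*33 = -14118 + 38*33 = -14118 + 1254 = -12864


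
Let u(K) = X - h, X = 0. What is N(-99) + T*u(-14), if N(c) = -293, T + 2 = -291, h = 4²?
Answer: 4395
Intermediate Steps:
h = 16
T = -293 (T = -2 - 291 = -293)
u(K) = -16 (u(K) = 0 - 1*16 = 0 - 16 = -16)
N(-99) + T*u(-14) = -293 - 293*(-16) = -293 + 4688 = 4395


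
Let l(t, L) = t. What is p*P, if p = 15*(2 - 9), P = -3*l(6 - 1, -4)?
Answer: 1575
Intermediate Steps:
P = -15 (P = -3*(6 - 1) = -3*5 = -15)
p = -105 (p = 15*(-7) = -105)
p*P = -105*(-15) = 1575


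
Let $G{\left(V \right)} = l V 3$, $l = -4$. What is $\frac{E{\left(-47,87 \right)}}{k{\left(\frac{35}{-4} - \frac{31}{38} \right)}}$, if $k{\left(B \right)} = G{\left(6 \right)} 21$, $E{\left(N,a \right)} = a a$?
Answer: $- \frac{841}{168} \approx -5.006$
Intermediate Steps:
$E{\left(N,a \right)} = a^{2}$
$G{\left(V \right)} = - 12 V$ ($G{\left(V \right)} = - 4 V 3 = - 12 V$)
$k{\left(B \right)} = -1512$ ($k{\left(B \right)} = \left(-12\right) 6 \cdot 21 = \left(-72\right) 21 = -1512$)
$\frac{E{\left(-47,87 \right)}}{k{\left(\frac{35}{-4} - \frac{31}{38} \right)}} = \frac{87^{2}}{-1512} = 7569 \left(- \frac{1}{1512}\right) = - \frac{841}{168}$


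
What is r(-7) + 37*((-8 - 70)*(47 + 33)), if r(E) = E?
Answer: -230887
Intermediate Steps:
r(-7) + 37*((-8 - 70)*(47 + 33)) = -7 + 37*((-8 - 70)*(47 + 33)) = -7 + 37*(-78*80) = -7 + 37*(-6240) = -7 - 230880 = -230887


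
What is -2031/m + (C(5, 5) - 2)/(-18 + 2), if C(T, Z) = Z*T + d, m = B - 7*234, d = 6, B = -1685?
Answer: -63871/53168 ≈ -1.2013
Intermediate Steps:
m = -3323 (m = -1685 - 7*234 = -1685 - 1638 = -3323)
C(T, Z) = 6 + T*Z (C(T, Z) = Z*T + 6 = T*Z + 6 = 6 + T*Z)
-2031/m + (C(5, 5) - 2)/(-18 + 2) = -2031/(-3323) + ((6 + 5*5) - 2)/(-18 + 2) = -2031*(-1/3323) + ((6 + 25) - 2)/(-16) = 2031/3323 - (31 - 2)/16 = 2031/3323 - 1/16*29 = 2031/3323 - 29/16 = -63871/53168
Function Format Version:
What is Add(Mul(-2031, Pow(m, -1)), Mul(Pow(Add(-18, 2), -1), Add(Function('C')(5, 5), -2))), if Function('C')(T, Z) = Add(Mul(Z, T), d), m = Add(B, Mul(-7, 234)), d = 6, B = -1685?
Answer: Rational(-63871, 53168) ≈ -1.2013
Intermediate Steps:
m = -3323 (m = Add(-1685, Mul(-7, 234)) = Add(-1685, -1638) = -3323)
Function('C')(T, Z) = Add(6, Mul(T, Z)) (Function('C')(T, Z) = Add(Mul(Z, T), 6) = Add(Mul(T, Z), 6) = Add(6, Mul(T, Z)))
Add(Mul(-2031, Pow(m, -1)), Mul(Pow(Add(-18, 2), -1), Add(Function('C')(5, 5), -2))) = Add(Mul(-2031, Pow(-3323, -1)), Mul(Pow(Add(-18, 2), -1), Add(Add(6, Mul(5, 5)), -2))) = Add(Mul(-2031, Rational(-1, 3323)), Mul(Pow(-16, -1), Add(Add(6, 25), -2))) = Add(Rational(2031, 3323), Mul(Rational(-1, 16), Add(31, -2))) = Add(Rational(2031, 3323), Mul(Rational(-1, 16), 29)) = Add(Rational(2031, 3323), Rational(-29, 16)) = Rational(-63871, 53168)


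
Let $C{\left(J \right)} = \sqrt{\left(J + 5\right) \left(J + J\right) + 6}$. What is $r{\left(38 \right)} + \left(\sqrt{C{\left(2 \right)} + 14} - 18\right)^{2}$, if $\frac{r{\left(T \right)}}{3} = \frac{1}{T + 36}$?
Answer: $\frac{3}{74} + \left(18 - \sqrt{14 + \sqrt{34}}\right)^{2} \approx 183.56$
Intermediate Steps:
$r{\left(T \right)} = \frac{3}{36 + T}$ ($r{\left(T \right)} = \frac{3}{T + 36} = \frac{3}{36 + T}$)
$C{\left(J \right)} = \sqrt{6 + 2 J \left(5 + J\right)}$ ($C{\left(J \right)} = \sqrt{\left(5 + J\right) 2 J + 6} = \sqrt{2 J \left(5 + J\right) + 6} = \sqrt{6 + 2 J \left(5 + J\right)}$)
$r{\left(38 \right)} + \left(\sqrt{C{\left(2 \right)} + 14} - 18\right)^{2} = \frac{3}{36 + 38} + \left(\sqrt{\sqrt{6 + 2 \cdot 2^{2} + 10 \cdot 2} + 14} - 18\right)^{2} = \frac{3}{74} + \left(\sqrt{\sqrt{6 + 2 \cdot 4 + 20} + 14} - 18\right)^{2} = 3 \cdot \frac{1}{74} + \left(\sqrt{\sqrt{6 + 8 + 20} + 14} - 18\right)^{2} = \frac{3}{74} + \left(\sqrt{\sqrt{34} + 14} - 18\right)^{2} = \frac{3}{74} + \left(\sqrt{14 + \sqrt{34}} - 18\right)^{2} = \frac{3}{74} + \left(-18 + \sqrt{14 + \sqrt{34}}\right)^{2}$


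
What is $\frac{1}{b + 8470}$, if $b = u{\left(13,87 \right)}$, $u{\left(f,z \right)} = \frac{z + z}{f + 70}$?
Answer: $\frac{83}{703184} \approx 0.00011803$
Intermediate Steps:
$u{\left(f,z \right)} = \frac{2 z}{70 + f}$
$b = \frac{174}{83}$ ($b = 2 \cdot 87 \frac{1}{70 + 13} = 2 \cdot 87 \cdot \frac{1}{83} = \frac{174}{83} \approx 2.0964$)
$\frac{1}{b + 8470} = \frac{1}{\frac{174}{83} + 8470} = \frac{1}{\frac{703184}{83}} = \frac{83}{703184}$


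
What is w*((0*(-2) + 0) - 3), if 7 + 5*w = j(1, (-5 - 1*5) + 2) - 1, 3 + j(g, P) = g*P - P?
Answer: 33/5 ≈ 6.6000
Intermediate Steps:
j(g, P) = -3 - P + P*g (j(g, P) = -3 + (g*P - P) = -3 + (P*g - P) = -3 + (-P + P*g) = -3 - P + P*g)
w = -11/5 (w = -7/5 + ((-3 - ((-5 - 1*5) + 2) + ((-5 - 1*5) + 2)*1) - 1)/5 = -7/5 + ((-3 - ((-5 - 5) + 2) + ((-5 - 5) + 2)*1) - 1)/5 = -7/5 + ((-3 - (-10 + 2) + (-10 + 2)*1) - 1)/5 = -7/5 + ((-3 - 1*(-8) - 8*1) - 1)/5 = -7/5 + ((-3 + 8 - 8) - 1)/5 = -7/5 + (-3 - 1)/5 = -7/5 + (⅕)*(-4) = -7/5 - ⅘ = -11/5 ≈ -2.2000)
w*((0*(-2) + 0) - 3) = -11*((0*(-2) + 0) - 3)/5 = -11*((0 + 0) - 3)/5 = -11*(0 - 3)/5 = -11/5*(-3) = 33/5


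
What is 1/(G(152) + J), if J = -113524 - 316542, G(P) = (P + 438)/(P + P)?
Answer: -152/65369737 ≈ -2.3252e-6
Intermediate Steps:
G(P) = (438 + P)/(2*P) (G(P) = (438 + P)/((2*P)) = (438 + P)*(1/(2*P)) = (438 + P)/(2*P))
J = -430066
1/(G(152) + J) = 1/((½)*(438 + 152)/152 - 430066) = 1/((½)*(1/152)*590 - 430066) = 1/(295/152 - 430066) = 1/(-65369737/152) = -152/65369737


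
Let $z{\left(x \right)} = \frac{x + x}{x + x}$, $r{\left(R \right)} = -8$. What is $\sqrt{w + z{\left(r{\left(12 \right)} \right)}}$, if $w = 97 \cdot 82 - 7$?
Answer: $2 \sqrt{1987} \approx 89.152$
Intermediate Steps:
$z{\left(x \right)} = 1$ ($z{\left(x \right)} = \frac{2 x}{2 x} = 2 x \frac{1}{2 x} = 1$)
$w = 7947$ ($w = 7954 - 7 = 7947$)
$\sqrt{w + z{\left(r{\left(12 \right)} \right)}} = \sqrt{7947 + 1} = \sqrt{7948} = 2 \sqrt{1987}$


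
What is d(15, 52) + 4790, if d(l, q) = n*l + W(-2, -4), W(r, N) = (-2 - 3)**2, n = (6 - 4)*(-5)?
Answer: 4665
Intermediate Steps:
n = -10 (n = 2*(-5) = -10)
W(r, N) = 25 (W(r, N) = (-5)**2 = 25)
d(l, q) = 25 - 10*l (d(l, q) = -10*l + 25 = 25 - 10*l)
d(15, 52) + 4790 = (25 - 10*15) + 4790 = (25 - 150) + 4790 = -125 + 4790 = 4665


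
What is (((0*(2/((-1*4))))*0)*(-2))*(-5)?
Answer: 0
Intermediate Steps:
(((0*(2/((-1*4))))*0)*(-2))*(-5) = (((0*(2/(-4)))*0)*(-2))*(-5) = (((0*(2*(-1/4)))*0)*(-2))*(-5) = (((0*(-1/2))*0)*(-2))*(-5) = ((0*0)*(-2))*(-5) = (0*(-2))*(-5) = 0*(-5) = 0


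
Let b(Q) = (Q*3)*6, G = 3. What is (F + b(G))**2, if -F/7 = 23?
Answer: 11449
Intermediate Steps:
b(Q) = 18*Q (b(Q) = (3*Q)*6 = 18*Q)
F = -161 (F = -7*23 = -161)
(F + b(G))**2 = (-161 + 18*3)**2 = (-161 + 54)**2 = (-107)**2 = 11449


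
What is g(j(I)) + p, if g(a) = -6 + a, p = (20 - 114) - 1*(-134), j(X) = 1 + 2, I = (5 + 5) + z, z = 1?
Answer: 37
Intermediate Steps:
I = 11 (I = (5 + 5) + 1 = 10 + 1 = 11)
j(X) = 3
p = 40 (p = -94 + 134 = 40)
g(j(I)) + p = (-6 + 3) + 40 = -3 + 40 = 37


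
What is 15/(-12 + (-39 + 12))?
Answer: -5/13 ≈ -0.38462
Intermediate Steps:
15/(-12 + (-39 + 12)) = 15/(-12 - 27) = 15/(-39) = 15*(-1/39) = -5/13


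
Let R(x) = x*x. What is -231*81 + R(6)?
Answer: -18675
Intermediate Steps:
R(x) = x²
-231*81 + R(6) = -231*81 + 6² = -18711 + 36 = -18675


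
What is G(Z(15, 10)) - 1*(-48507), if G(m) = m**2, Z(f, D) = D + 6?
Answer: 48763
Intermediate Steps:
Z(f, D) = 6 + D
G(Z(15, 10)) - 1*(-48507) = (6 + 10)**2 - 1*(-48507) = 16**2 + 48507 = 256 + 48507 = 48763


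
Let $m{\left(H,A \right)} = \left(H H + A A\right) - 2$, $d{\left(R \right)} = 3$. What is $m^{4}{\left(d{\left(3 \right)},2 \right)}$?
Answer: $14641$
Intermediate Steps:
$m{\left(H,A \right)} = -2 + A^{2} + H^{2}$ ($m{\left(H,A \right)} = \left(H^{2} + A^{2}\right) - 2 = \left(A^{2} + H^{2}\right) - 2 = -2 + A^{2} + H^{2}$)
$m^{4}{\left(d{\left(3 \right)},2 \right)} = \left(-2 + 2^{2} + 3^{2}\right)^{4} = \left(-2 + 4 + 9\right)^{4} = 11^{4} = 14641$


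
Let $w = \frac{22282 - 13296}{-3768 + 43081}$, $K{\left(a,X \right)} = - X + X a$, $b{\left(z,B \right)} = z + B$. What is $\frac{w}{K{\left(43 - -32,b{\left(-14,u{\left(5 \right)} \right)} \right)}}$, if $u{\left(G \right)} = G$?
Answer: $- \frac{4493}{13091229} \approx -0.00034321$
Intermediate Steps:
$b{\left(z,B \right)} = B + z$
$w = \frac{8986}{39313} \approx 0.22858$
$\frac{w}{K{\left(43 - -32,b{\left(-14,u{\left(5 \right)} \right)} \right)}} = \frac{8986}{39313 \left(5 - 14\right) \left(-1 + \left(43 - -32\right)\right)} = \frac{8986}{39313 \left(- 9 \left(-1 + \left(43 + 32\right)\right)\right)} = \frac{8986}{39313 \left(- 9 \left(-1 + 75\right)\right)} = \frac{8986}{39313 \left(\left(-9\right) 74\right)} = \frac{8986}{39313 \left(-666\right)} = \frac{8986}{39313} \left(- \frac{1}{666}\right) = - \frac{4493}{13091229}$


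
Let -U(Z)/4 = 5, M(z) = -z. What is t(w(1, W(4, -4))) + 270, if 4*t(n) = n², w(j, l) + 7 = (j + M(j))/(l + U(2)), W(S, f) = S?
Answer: 1129/4 ≈ 282.25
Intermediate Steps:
U(Z) = -20 (U(Z) = -4*5 = -20)
w(j, l) = -7 (w(j, l) = -7 + (j - j)/(l - 20) = -7 + 0/(-20 + l) = -7 + 0 = -7)
t(n) = n²/4
t(w(1, W(4, -4))) + 270 = (¼)*(-7)² + 270 = (¼)*49 + 270 = 49/4 + 270 = 1129/4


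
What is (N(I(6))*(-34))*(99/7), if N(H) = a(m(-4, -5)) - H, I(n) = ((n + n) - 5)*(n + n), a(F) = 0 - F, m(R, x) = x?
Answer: 265914/7 ≈ 37988.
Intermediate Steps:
a(F) = -F
I(n) = 2*n*(-5 + 2*n) (I(n) = (2*n - 5)*(2*n) = (-5 + 2*n)*(2*n) = 2*n*(-5 + 2*n))
N(H) = 5 - H (N(H) = -1*(-5) - H = 5 - H)
(N(I(6))*(-34))*(99/7) = ((5 - 2*6*(-5 + 2*6))*(-34))*(99/7) = ((5 - 2*6*(-5 + 12))*(-34))*(99*(⅐)) = ((5 - 2*6*7)*(-34))*(99/7) = ((5 - 1*84)*(-34))*(99/7) = ((5 - 84)*(-34))*(99/7) = -79*(-34)*(99/7) = 2686*(99/7) = 265914/7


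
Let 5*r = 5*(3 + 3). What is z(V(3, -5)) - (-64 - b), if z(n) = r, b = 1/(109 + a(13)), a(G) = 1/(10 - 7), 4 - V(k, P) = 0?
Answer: 22963/328 ≈ 70.009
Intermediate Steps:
V(k, P) = 4 (V(k, P) = 4 - 1*0 = 4 + 0 = 4)
a(G) = ⅓ (a(G) = 1/3 = ⅓)
b = 3/328 (b = 1/(109 + ⅓) = 1/(328/3) = 3/328 ≈ 0.0091463)
r = 6 (r = (5*(3 + 3))/5 = (5*6)/5 = (⅕)*30 = 6)
z(n) = 6
z(V(3, -5)) - (-64 - b) = 6 - (-64 - 1*3/328) = 6 - (-64 - 3/328) = 6 - 1*(-20995/328) = 6 + 20995/328 = 22963/328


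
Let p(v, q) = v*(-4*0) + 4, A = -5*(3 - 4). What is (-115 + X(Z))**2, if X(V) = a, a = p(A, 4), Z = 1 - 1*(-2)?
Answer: 12321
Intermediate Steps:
A = 5 (A = -5*(-1) = 5)
Z = 3 (Z = 1 + 2 = 3)
p(v, q) = 4 (p(v, q) = v*0 + 4 = 0 + 4 = 4)
a = 4
X(V) = 4
(-115 + X(Z))**2 = (-115 + 4)**2 = (-111)**2 = 12321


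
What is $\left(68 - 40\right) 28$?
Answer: $784$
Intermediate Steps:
$\left(68 - 40\right) 28 = 28 \cdot 28 = 784$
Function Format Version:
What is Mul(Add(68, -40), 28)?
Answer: 784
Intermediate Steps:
Mul(Add(68, -40), 28) = Mul(28, 28) = 784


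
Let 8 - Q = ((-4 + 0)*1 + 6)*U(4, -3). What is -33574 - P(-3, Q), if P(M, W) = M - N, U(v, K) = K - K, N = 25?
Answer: -33546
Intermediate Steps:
U(v, K) = 0
Q = 8 (Q = 8 - ((-4 + 0)*1 + 6)*0 = 8 - (-4*1 + 6)*0 = 8 - (-4 + 6)*0 = 8 - 2*0 = 8 - 1*0 = 8 + 0 = 8)
P(M, W) = -25 + M (P(M, W) = M - 1*25 = M - 25 = -25 + M)
-33574 - P(-3, Q) = -33574 - (-25 - 3) = -33574 - 1*(-28) = -33574 + 28 = -33546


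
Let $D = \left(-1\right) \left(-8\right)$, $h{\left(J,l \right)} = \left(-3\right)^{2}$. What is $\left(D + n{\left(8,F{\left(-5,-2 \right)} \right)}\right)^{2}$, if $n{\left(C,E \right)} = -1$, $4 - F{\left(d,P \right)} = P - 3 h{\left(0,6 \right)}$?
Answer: $49$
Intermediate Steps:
$h{\left(J,l \right)} = 9$
$F{\left(d,P \right)} = 31 - P$ ($F{\left(d,P \right)} = 4 - \left(P - 27\right) = 4 - \left(-27 + P\right) = 31 - P$)
$D = 8$
$\left(D + n{\left(8,F{\left(-5,-2 \right)} \right)}\right)^{2} = \left(8 - 1\right)^{2} = 7^{2} = 49$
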